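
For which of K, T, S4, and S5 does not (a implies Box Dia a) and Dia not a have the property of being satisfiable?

S4-tableau for the formula:
1. not (a implies Box Dia a) and Dia not a, 0
2. not (a implies Box Dia a), 0
3. Dia not a, 0
4. a, 0
5. not Box Dia a, 0
6. not a, 1
7. not Dia a, 2
8. not a, 2
Accessibility: 0R0, 0R1, 0R2, 1R1, 2R2
Complete open branch: satisfiable in S4, hence also in K, T (this S4-model is also a K-model and a T-model).
S5-tableau for the formula:
1. not (a implies Box Dia a) and Dia not a, 0
2. not (a implies Box Dia a), 0
3. Dia not a, 0
4. a, 0
5. not Box Dia a, 0
6. not a, 1
7. not Dia a, 2
8. not a, 0
Accessibility: 0R0, 0R1, 0R2, 1R0, 1R1, 1R2, 2R0, 2R1, 2R2
Branch closes: a and not a both at 0.
Every branch closes (one shown): unsatisfiable in S5.

K, T, S4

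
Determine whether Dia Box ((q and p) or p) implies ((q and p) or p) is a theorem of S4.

Invalid (countermodel exists)

Tableau for the negation not (Dia Box ((q and p) or p) implies ((q and p) or p)):
1. not (Dia Box ((q and p) or p) implies ((q and p) or p)), u
2. Dia Box ((q and p) or p), u
3. not ((q and p) or p), u
4. not (q and p), u
5. not p, u
6. Box ((q and p) or p), v
7. (q and p) or p, v
8. p, v
Accessibility: uRu, uRv, vRv
The negation has an open branch (countermodel exists).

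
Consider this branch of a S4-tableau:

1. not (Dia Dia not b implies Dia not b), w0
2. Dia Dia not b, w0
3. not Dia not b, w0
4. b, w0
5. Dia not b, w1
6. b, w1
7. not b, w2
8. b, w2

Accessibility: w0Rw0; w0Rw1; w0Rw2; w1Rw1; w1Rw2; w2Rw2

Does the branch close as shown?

Yes, closed

Both b and not b appear at w2.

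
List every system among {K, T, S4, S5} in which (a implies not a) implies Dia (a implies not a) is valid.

T-tableau for the negation not ((a implies not a) implies Dia (a implies not a)):
1. not ((a implies not a) implies Dia (a implies not a)), 0
2. a implies not a, 0   [neg-implies-rule on 1]
3. not Dia (a implies not a), 0   [neg-implies-rule on 1]
4. not (a implies not a), 0   [neg-Dia-rule on 3 via 0R0]
5. a, 0   [neg-implies-rule on 4]
6. not a, 0   [implies-rule on 2 (branches; this branch)]
Accessibility: 0R0
Branch closes: a and not a both at 0.
Every branch closes (one shown): valid in T, hence also in S4, S5 (every theorem of T is a theorem of S4 and S5).
K-tableau for the negation not ((a implies not a) implies Dia (a implies not a)):
1. not ((a implies not a) implies Dia (a implies not a)), 0
2. a implies not a, 0   [neg-implies-rule on 1]
3. not Dia (a implies not a), 0   [neg-implies-rule on 1]
4. not a, 0   [implies-rule on 2 (branches; this branch)]
Complete open branch: countermodel on a K-frame, so not valid in K.

T, S4, S5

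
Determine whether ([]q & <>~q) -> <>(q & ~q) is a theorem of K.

Tableau for the negation ~(([]q & <>~q) -> <>(q & ~q)):
1. ~(([]q & <>~q) -> <>(q & ~q)), u
2. []q & <>~q, u   [~->-rule on 1]
3. ~<>(q & ~q), u   [~->-rule on 1]
4. []q, u   [&-rule on 2]
5. <>~q, u   [&-rule on 2]
6. ~q, v   [<>-rule on 5: fresh world v, uRv]
7. ~(q & ~q), v   [~<>-rule on 3 via uRv]
8. q, v   [[]-rule on 4 via uRv]
Accessibility: uRv
Branch closes: q and ~q both at v.
All branches of the negation close; one closing branch shown above.

Valid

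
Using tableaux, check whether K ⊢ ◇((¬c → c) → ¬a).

Tableau for the negation ¬◇((¬c → c) → ¬a):
1. ¬◇((¬c → c) → ¬a), w0
The negation has an open branch (countermodel exists).

Not valid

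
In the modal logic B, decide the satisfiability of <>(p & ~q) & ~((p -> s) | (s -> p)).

1. <>(p & ~q) & ~((p -> s) | (s -> p)), w0
2. <>(p & ~q), w0   [&-rule on 1]
3. ~((p -> s) | (s -> p)), w0   [&-rule on 1]
4. ~(p -> s), w0   [~|-rule on 3]
5. ~(s -> p), w0   [~|-rule on 3]
6. p, w0   [~->-rule on 4]
7. ~s, w0   [~->-rule on 4]
8. s, w0   [~->-rule on 5]
9. ~p, w0   [~->-rule on 5]
Accessibility: w0Rw0
Branch closes: s and ~s both at w0.
(One branch shown.) All branches close.

Unsatisfiable (every branch closes)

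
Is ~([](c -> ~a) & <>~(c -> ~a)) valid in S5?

Valid in S5

Tableau for the negation [](c -> ~a) & <>~(c -> ~a):
1. [](c -> ~a) & <>~(c -> ~a), u
2. [](c -> ~a), u
3. <>~(c -> ~a), u
4. c -> ~a, u
5. ~a, u
6. ~(c -> ~a), v
7. c, v
8. a, v
9. c -> ~a, v
10. ~a, v
Accessibility: uRu, uRv, vRu, vRv
Branch closes: a and ~a both at v.
Every branch of the negation's tableau closes; the branch above is one of them.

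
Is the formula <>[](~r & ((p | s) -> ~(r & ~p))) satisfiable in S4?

Satisfiable

1. <>[](~r & ((p | s) -> ~(r & ~p))), u
2. [](~r & ((p | s) -> ~(r & ~p))), v
3. ~r & ((p | s) -> ~(r & ~p)), v
4. ~r, v
5. (p | s) -> ~(r & ~p), v
6. ~(r & ~p), v
7. p, v
Accessibility: uRu, uRv, vRv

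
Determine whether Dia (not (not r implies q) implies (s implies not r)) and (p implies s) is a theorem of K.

No, not valid

Tableau for the negation not (Dia (not (not r implies q) implies (s implies not r)) and (p implies s)):
1. not (Dia (not (not r implies q) implies (s implies not r)) and (p implies s)), 0
2. not (p implies s), 0
3. p, 0
4. not s, 0
The negation has an open branch (countermodel exists).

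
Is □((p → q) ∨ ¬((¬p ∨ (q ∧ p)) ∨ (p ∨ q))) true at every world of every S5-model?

No, not valid

Tableau for the negation ¬□((p → q) ∨ ¬((¬p ∨ (q ∧ p)) ∨ (p ∨ q))):
1. ¬□((p → q) ∨ ¬((¬p ∨ (q ∧ p)) ∨ (p ∨ q))), u
2. ¬((p → q) ∨ ¬((¬p ∨ (q ∧ p)) ∨ (p ∨ q))), v
3. ¬(p → q), v
4. (¬p ∨ (q ∧ p)) ∨ (p ∨ q), v
5. p, v
6. ¬q, v
7. p ∨ q, v
Accessibility: uRu, uRv, vRu, vRv
The negation has an open branch (countermodel exists).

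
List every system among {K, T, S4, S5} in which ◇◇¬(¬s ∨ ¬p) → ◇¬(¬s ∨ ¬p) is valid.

T-tableau for the negation ¬(◇◇¬(¬s ∨ ¬p) → ◇¬(¬s ∨ ¬p)):
1. ¬(◇◇¬(¬s ∨ ¬p) → ◇¬(¬s ∨ ¬p)), u
2. ◇◇¬(¬s ∨ ¬p), u
3. ¬◇¬(¬s ∨ ¬p), u
4. ¬s ∨ ¬p, u
5. ¬p, u
6. ◇¬(¬s ∨ ¬p), v
7. ¬s ∨ ¬p, v
8. ¬p, v
9. ¬(¬s ∨ ¬p), w
10. s, w
11. p, w
Accessibility: uRu, uRv, vRv, vRw, wRw
Complete open branch: countermodel on a T-frame, so not valid in T, nor in K (the same frame is also a K-frame).
S4-tableau for the negation ¬(◇◇¬(¬s ∨ ¬p) → ◇¬(¬s ∨ ¬p)):
1. ¬(◇◇¬(¬s ∨ ¬p) → ◇¬(¬s ∨ ¬p)), u
2. ◇◇¬(¬s ∨ ¬p), u
3. ¬◇¬(¬s ∨ ¬p), u
4. ¬s ∨ ¬p, u
5. ¬p, u
6. ◇¬(¬s ∨ ¬p), v
7. ¬s ∨ ¬p, v
8. ¬p, v
9. ¬(¬s ∨ ¬p), w
10. s, w
11. p, w
12. ¬s ∨ ¬p, w
13. ¬p, w
Accessibility: uRu, uRv, uRw, vRv, vRw, wRw
Branch closes: p and ¬p both at w.
Every branch closes (one shown): valid in S4, hence also in S5 (every theorem of S4 is a theorem of S5).

S4, S5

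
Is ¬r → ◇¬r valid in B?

Yes, valid

Tableau for the negation ¬(¬r → ◇¬r):
1. ¬(¬r → ◇¬r), 0
2. ¬r, 0   [¬→-rule on 1]
3. ¬◇¬r, 0   [¬→-rule on 1]
4. r, 0   [¬◇-rule on 3 via 0R0]
Accessibility: 0R0
Branch closes: r and ¬r both at 0.
All branches of the negation close; one closing branch shown above.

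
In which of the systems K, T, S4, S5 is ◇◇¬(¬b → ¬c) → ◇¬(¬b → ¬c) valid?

T-tableau for the negation ¬(◇◇¬(¬b → ¬c) → ◇¬(¬b → ¬c)):
1. ¬(◇◇¬(¬b → ¬c) → ◇¬(¬b → ¬c)), u
2. ◇◇¬(¬b → ¬c), u   [¬→-rule on 1]
3. ¬◇¬(¬b → ¬c), u   [¬→-rule on 1]
4. ¬b → ¬c, u   [¬◇-rule on 3 via uRu]
5. ¬c, u   [→-rule on 4 (branches; this branch)]
6. ◇¬(¬b → ¬c), v   [◇-rule on 2: fresh world v, uRv]
7. ¬b → ¬c, v   [¬◇-rule on 3 via uRv]
8. ¬c, v   [→-rule on 7 (branches; this branch)]
9. ¬(¬b → ¬c), w   [◇-rule on 6: fresh world w, vRw]
10. ¬b, w   [¬→-rule on 9]
11. c, w   [¬→-rule on 9]
Accessibility: uRu, uRv, vRv, vRw, wRw
Complete open branch: countermodel on a T-frame, so not valid in T, nor in K (the same frame is also a K-frame).
S4-tableau for the negation ¬(◇◇¬(¬b → ¬c) → ◇¬(¬b → ¬c)):
1. ¬(◇◇¬(¬b → ¬c) → ◇¬(¬b → ¬c)), u
2. ◇◇¬(¬b → ¬c), u   [¬→-rule on 1]
3. ¬◇¬(¬b → ¬c), u   [¬→-rule on 1]
4. ¬b → ¬c, u   [¬◇-rule on 3 via uRu]
5. ¬c, u   [→-rule on 4 (branches; this branch)]
6. ◇¬(¬b → ¬c), v   [◇-rule on 2: fresh world v, uRv]
7. ¬b → ¬c, v   [¬◇-rule on 3 via uRv]
8. ¬c, v   [→-rule on 7 (branches; this branch)]
9. ¬(¬b → ¬c), w   [◇-rule on 6: fresh world w, vRw]
10. ¬b, w   [¬→-rule on 9]
11. c, w   [¬→-rule on 9]
12. ¬b → ¬c, w   [¬◇-rule on 3 via uRw]
13. ¬c, w   [→-rule on 12 (branches; this branch)]
Accessibility: uRu, uRv, uRw, vRv, vRw, wRw
Branch closes: c and ¬c both at w.
Every branch closes (one shown): valid in S4, hence also in S5 (every theorem of S4 is a theorem of S5).

S4, S5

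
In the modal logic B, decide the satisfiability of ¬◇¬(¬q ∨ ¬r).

Yes, satisfiable

1. ¬◇¬(¬q ∨ ¬r), 0
2. ¬q ∨ ¬r, 0   [¬◇-rule on 1 via 0R0]
3. ¬r, 0   [∨-rule on 2 (branches; this branch)]
Accessibility: 0R0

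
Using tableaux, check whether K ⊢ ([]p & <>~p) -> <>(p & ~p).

Yes, valid

Tableau for the negation ~(([]p & <>~p) -> <>(p & ~p)):
1. ~(([]p & <>~p) -> <>(p & ~p)), w0
2. []p & <>~p, w0
3. ~<>(p & ~p), w0
4. []p, w0
5. <>~p, w0
6. ~p, w1
7. ~(p & ~p), w1
8. p, w1
Accessibility: w0Rw1
Branch closes: p and ~p both at w1.
All branches of the negation close; one closing branch shown above.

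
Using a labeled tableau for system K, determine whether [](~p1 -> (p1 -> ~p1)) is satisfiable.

1. [](~p1 -> (p1 -> ~p1)), 0

Satisfiable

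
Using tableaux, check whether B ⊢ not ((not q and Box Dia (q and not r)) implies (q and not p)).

Not valid

Tableau for the negation (not q and Box Dia (q and not r)) implies (q and not p):
1. (not q and Box Dia (q and not r)) implies (q and not p), u
2. q and not p, u
3. q, u
4. not p, u
Accessibility: uRu
The negation has an open branch (countermodel exists).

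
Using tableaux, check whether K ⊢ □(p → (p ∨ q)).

Yes, valid

Tableau for the negation ¬□(p → (p ∨ q)):
1. ¬□(p → (p ∨ q)), w0
2. ¬(p → (p ∨ q)), w1
3. p, w1
4. ¬(p ∨ q), w1
5. ¬p, w1
6. ¬q, w1
Accessibility: w0Rw1
Branch closes: p and ¬p both at w1.
Every branch of the negation's tableau closes; the branch above is one of them.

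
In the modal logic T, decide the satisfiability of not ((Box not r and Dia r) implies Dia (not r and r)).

1. not ((Box not r and Dia r) implies Dia (not r and r)), w0
2. Box not r and Dia r, w0   [neg-implies-rule on 1]
3. not Dia (not r and r), w0   [neg-implies-rule on 1]
4. Box not r, w0   [and-rule on 2]
5. Dia r, w0   [and-rule on 2]
6. not (not r and r), w0   [neg-Dia-rule on 3 via w0Rw0]
7. not r, w0   [Box-rule on 4 via w0Rw0]
8. r, w1   [Dia-rule on 5: fresh world w1, w0Rw1]
9. not (not r and r), w1   [neg-Dia-rule on 3 via w0Rw1]
10. not r, w1   [Box-rule on 4 via w0Rw1]
Accessibility: w0Rw0, w0Rw1, w1Rw1
Branch closes: r and not r both at w1.
Every branch closes; the branch above is one of them.

Unsatisfiable (every branch closes)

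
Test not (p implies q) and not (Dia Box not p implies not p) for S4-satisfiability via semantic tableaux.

Satisfiable

1. not (p implies q) and not (Dia Box not p implies not p), 0
2. not (p implies q), 0
3. not (Dia Box not p implies not p), 0
4. p, 0
5. not q, 0
6. Dia Box not p, 0
7. Box not p, 1
8. not p, 1
Accessibility: 0R0, 0R1, 1R1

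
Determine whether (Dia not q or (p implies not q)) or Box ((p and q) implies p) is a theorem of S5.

Valid

Tableau for the negation not ((Dia not q or (p implies not q)) or Box ((p and q) implies p)):
1. not ((Dia not q or (p implies not q)) or Box ((p and q) implies p)), 0
2. not (Dia not q or (p implies not q)), 0   [neg-or-rule on 1]
3. not Box ((p and q) implies p), 0   [neg-or-rule on 1]
4. not Dia not q, 0   [neg-or-rule on 2]
5. not (p implies not q), 0   [neg-or-rule on 2]
6. p, 0   [neg-implies-rule on 5]
7. q, 0   [neg-implies-rule on 5]
8. not ((p and q) implies p), 1   [neg-Box-rule on 3: fresh world 1, 0R1]
9. p and q, 1   [neg-implies-rule on 8]
10. not p, 1   [neg-implies-rule on 8]
11. p, 1   [and-rule on 9]
12. q, 1   [and-rule on 9]
Accessibility: 0R0, 0R1, 1R0, 1R1
Branch closes: p and not p both at 1.
Every branch of the negation's tableau closes; the branch above is one of them.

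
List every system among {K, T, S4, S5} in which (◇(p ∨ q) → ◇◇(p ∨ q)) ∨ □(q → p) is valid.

T, S4, S5

T-tableau for the negation ¬((◇(p ∨ q) → ◇◇(p ∨ q)) ∨ □(q → p)):
1. ¬((◇(p ∨ q) → ◇◇(p ∨ q)) ∨ □(q → p)), u
2. ¬(◇(p ∨ q) → ◇◇(p ∨ q)), u
3. ¬□(q → p), u
4. ◇(p ∨ q), u
5. ¬◇◇(p ∨ q), u
6. ¬◇(p ∨ q), u
7. ¬(p ∨ q), u
8. ¬p, u
9. ¬q, u
10. ¬(q → p), v
11. q, v
12. ¬p, v
13. ¬◇(p ∨ q), v
14. ¬(p ∨ q), v
15. ¬q, v
Accessibility: uRu, uRv, vRv
Branch closes: q and ¬q both at v.
Every branch closes (one shown): valid in T, hence also in S4, S5 (every theorem of T is a theorem of S4 and S5).
K-tableau for the negation ¬((◇(p ∨ q) → ◇◇(p ∨ q)) ∨ □(q → p)):
1. ¬((◇(p ∨ q) → ◇◇(p ∨ q)) ∨ □(q → p)), u
2. ¬(◇(p ∨ q) → ◇◇(p ∨ q)), u
3. ¬□(q → p), u
4. ◇(p ∨ q), u
5. ¬◇◇(p ∨ q), u
6. ¬(q → p), v
7. q, v
8. ¬p, v
9. ¬◇(p ∨ q), v
10. p ∨ q, w
11. ¬◇(p ∨ q), w
12. q, w
Accessibility: uRv, uRw
Complete open branch: countermodel on a K-frame, so not valid in K.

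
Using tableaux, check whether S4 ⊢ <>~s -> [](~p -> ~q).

No, not valid

Tableau for the negation ~(<>~s -> [](~p -> ~q)):
1. ~(<>~s -> [](~p -> ~q)), w0
2. <>~s, w0   [~->-rule on 1]
3. ~[](~p -> ~q), w0   [~->-rule on 1]
4. ~s, w1   [<>-rule on 2: fresh world w1, w0Rw1]
5. ~(~p -> ~q), w2   [~[]-rule on 3: fresh world w2, w0Rw2]
6. ~p, w2   [~->-rule on 5]
7. q, w2   [~->-rule on 5]
Accessibility: w0Rw0, w0Rw1, w0Rw2, w1Rw1, w2Rw2
The negation has an open branch (countermodel exists).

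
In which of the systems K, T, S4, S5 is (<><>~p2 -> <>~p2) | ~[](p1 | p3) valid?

T-tableau for the negation ~((<><>~p2 -> <>~p2) | ~[](p1 | p3)):
1. ~((<><>~p2 -> <>~p2) | ~[](p1 | p3)), w0
2. ~(<><>~p2 -> <>~p2), w0
3. [](p1 | p3), w0
4. <><>~p2, w0
5. ~<>~p2, w0
6. p1 | p3, w0
7. p2, w0
8. p3, w0
9. <>~p2, w1
10. p1 | p3, w1
11. p2, w1
12. p3, w1
13. ~p2, w2
Accessibility: w0Rw0, w0Rw1, w1Rw1, w1Rw2, w2Rw2
Complete open branch: countermodel on a T-frame, so not valid in T, nor in K (the same frame is also a K-frame).
S4-tableau for the negation ~((<><>~p2 -> <>~p2) | ~[](p1 | p3)):
1. ~((<><>~p2 -> <>~p2) | ~[](p1 | p3)), w0
2. ~(<><>~p2 -> <>~p2), w0
3. [](p1 | p3), w0
4. <><>~p2, w0
5. ~<>~p2, w0
6. p1 | p3, w0
7. p2, w0
8. p3, w0
9. <>~p2, w1
10. p1 | p3, w1
11. p2, w1
12. p3, w1
13. ~p2, w2
14. p1 | p3, w2
15. p2, w2
Accessibility: w0Rw0, w0Rw1, w0Rw2, w1Rw1, w1Rw2, w2Rw2
Branch closes: p2 and ~p2 both at w2.
Every branch closes (one shown): valid in S4, hence also in S5 (every theorem of S4 is a theorem of S5).

S4, S5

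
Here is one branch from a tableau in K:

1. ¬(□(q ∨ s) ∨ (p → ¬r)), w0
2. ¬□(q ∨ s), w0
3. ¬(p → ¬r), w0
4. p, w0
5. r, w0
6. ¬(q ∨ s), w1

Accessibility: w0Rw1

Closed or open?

No, open

No world carries both an atom and its negation.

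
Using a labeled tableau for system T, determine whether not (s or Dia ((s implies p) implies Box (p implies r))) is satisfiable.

1. not (s or Dia ((s implies p) implies Box (p implies r))), u
2. not s, u
3. not Dia ((s implies p) implies Box (p implies r)), u
4. not ((s implies p) implies Box (p implies r)), u
5. s implies p, u
6. not Box (p implies r), u
7. p, u
8. not (p implies r), v
9. p, v
10. not r, v
11. not ((s implies p) implies Box (p implies r)), v
12. s implies p, v
13. not Box (p implies r), v
14. not (p implies r), w
15. p, w
16. not r, w
Accessibility: uRu, uRv, vRv, vRw, wRw

Satisfiable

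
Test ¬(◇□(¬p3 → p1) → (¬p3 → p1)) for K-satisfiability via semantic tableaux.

Satisfiable

1. ¬(◇□(¬p3 → p1) → (¬p3 → p1)), u
2. ◇□(¬p3 → p1), u
3. ¬(¬p3 → p1), u
4. ¬p3, u
5. ¬p1, u
6. □(¬p3 → p1), v
Accessibility: uRv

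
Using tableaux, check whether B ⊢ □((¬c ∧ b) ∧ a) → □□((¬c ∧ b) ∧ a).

Tableau for the negation ¬(□((¬c ∧ b) ∧ a) → □□((¬c ∧ b) ∧ a)):
1. ¬(□((¬c ∧ b) ∧ a) → □□((¬c ∧ b) ∧ a)), w0
2. □((¬c ∧ b) ∧ a), w0
3. ¬□□((¬c ∧ b) ∧ a), w0
4. (¬c ∧ b) ∧ a, w0
5. ¬c ∧ b, w0
6. a, w0
7. ¬c, w0
8. b, w0
9. ¬□((¬c ∧ b) ∧ a), w1
10. (¬c ∧ b) ∧ a, w1
11. ¬c ∧ b, w1
12. a, w1
13. ¬c, w1
14. b, w1
15. ¬((¬c ∧ b) ∧ a), w2
16. ¬a, w2
Accessibility: w0Rw0, w0Rw1, w1Rw0, w1Rw1, w1Rw2, w2Rw1, w2Rw2
The negation has an open branch (countermodel exists).

No, not valid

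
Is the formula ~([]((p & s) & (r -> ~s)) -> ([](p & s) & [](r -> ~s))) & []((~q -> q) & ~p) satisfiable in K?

Unsatisfiable (every branch closes)

1. ~([]((p & s) & (r -> ~s)) -> ([](p & s) & [](r -> ~s))) & []((~q -> q) & ~p), 0
2. ~([]((p & s) & (r -> ~s)) -> ([](p & s) & [](r -> ~s))), 0
3. []((~q -> q) & ~p), 0
4. []((p & s) & (r -> ~s)), 0
5. ~([](p & s) & [](r -> ~s)), 0
6. ~[](r -> ~s), 0
7. ~(r -> ~s), 1
8. r, 1
9. s, 1
10. (~q -> q) & ~p, 1
11. ~q -> q, 1
12. ~p, 1
13. (p & s) & (r -> ~s), 1
14. p & s, 1
15. r -> ~s, 1
16. p, 1
Accessibility: 0R1
Branch closes: p and ~p both at 1.
Every branch closes; the branch above is one of them.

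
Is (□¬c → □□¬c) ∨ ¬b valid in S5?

Valid in S5

Tableau for the negation ¬((□¬c → □□¬c) ∨ ¬b):
1. ¬((□¬c → □□¬c) ∨ ¬b), u
2. ¬(□¬c → □□¬c), u   [¬∨-rule on 1]
3. b, u   [¬∨-rule on 1]
4. □¬c, u   [¬→-rule on 2]
5. ¬□□¬c, u   [¬→-rule on 2]
6. ¬c, u   [□-rule on 4 via uRu]
7. ¬□¬c, v   [¬□-rule on 5: fresh world v, uRv]
8. ¬c, v   [□-rule on 4 via uRv]
9. c, w   [¬□-rule on 7: fresh world w, vRw]
10. ¬c, w   [□-rule on 4 via uRw]
Accessibility: uRu, uRv, uRw, vRu, vRv, vRw, wRu, wRv, wRw
Branch closes: c and ¬c both at w.
Every branch of the negation's tableau closes; the branch above is one of them.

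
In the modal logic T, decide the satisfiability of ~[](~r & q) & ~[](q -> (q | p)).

1. ~[](~r & q) & ~[](q -> (q | p)), 0
2. ~[](~r & q), 0
3. ~[](q -> (q | p)), 0
4. ~(~r & q), 1
5. ~q, 1
6. ~(q -> (q | p)), 2
7. q, 2
8. ~(q | p), 2
9. ~q, 2
10. ~p, 2
Accessibility: 0R0, 0R1, 0R2, 1R1, 2R2
Branch closes: q and ~q both at 2.
(One branch shown.) All branches close.

Unsatisfiable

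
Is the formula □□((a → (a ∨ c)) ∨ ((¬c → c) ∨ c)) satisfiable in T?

1. □□((a → (a ∨ c)) ∨ ((¬c → c) ∨ c)), w0
2. □((a → (a ∨ c)) ∨ ((¬c → c) ∨ c)), w0
3. (a → (a ∨ c)) ∨ ((¬c → c) ∨ c), w0
4. (¬c → c) ∨ c, w0
5. c, w0
Accessibility: w0Rw0

Satisfiable (open branch found)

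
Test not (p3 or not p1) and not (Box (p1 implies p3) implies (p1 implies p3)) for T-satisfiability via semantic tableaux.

Unsatisfiable

1. not (p3 or not p1) and not (Box (p1 implies p3) implies (p1 implies p3)), 0
2. not (p3 or not p1), 0   [and-rule on 1]
3. not (Box (p1 implies p3) implies (p1 implies p3)), 0   [and-rule on 1]
4. not p3, 0   [neg-or-rule on 2]
5. p1, 0   [neg-or-rule on 2]
6. Box (p1 implies p3), 0   [neg-implies-rule on 3]
7. not (p1 implies p3), 0   [neg-implies-rule on 3]
8. p1 implies p3, 0   [Box-rule on 6 via 0R0]
9. p3, 0   [implies-rule on 8 (branches; this branch)]
Accessibility: 0R0
Branch closes: p3 and not p3 both at 0.
All branches of the tableau close; one closing branch shown above.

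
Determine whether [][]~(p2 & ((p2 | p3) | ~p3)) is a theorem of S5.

Invalid (countermodel exists)

Tableau for the negation ~[][]~(p2 & ((p2 | p3) | ~p3)):
1. ~[][]~(p2 & ((p2 | p3) | ~p3)), 0
2. ~[]~(p2 & ((p2 | p3) | ~p3)), 1
3. p2 & ((p2 | p3) | ~p3), 2
4. p2, 2
5. (p2 | p3) | ~p3, 2
6. ~p3, 2
Accessibility: 0R0, 0R1, 0R2, 1R0, 1R1, 1R2, 2R0, 2R1, 2R2
The negation has an open branch (countermodel exists).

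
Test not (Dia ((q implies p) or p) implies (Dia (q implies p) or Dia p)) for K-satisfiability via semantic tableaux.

1. not (Dia ((q implies p) or p) implies (Dia (q implies p) or Dia p)), 0
2. Dia ((q implies p) or p), 0
3. not (Dia (q implies p) or Dia p), 0
4. not Dia (q implies p), 0
5. not Dia p, 0
6. (q implies p) or p, 1
7. not (q implies p), 1
8. q, 1
9. not p, 1
10. q implies p, 1
11. p, 1
Accessibility: 0R1
Branch closes: p and not p both at 1.
Every branch closes; the branch above is one of them.

No, unsatisfiable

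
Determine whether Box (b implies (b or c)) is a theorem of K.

Valid

Tableau for the negation not Box (b implies (b or c)):
1. not Box (b implies (b or c)), 0
2. not (b implies (b or c)), 1   [neg-Box-rule on 1: fresh world 1, 0R1]
3. b, 1   [neg-implies-rule on 2]
4. not (b or c), 1   [neg-implies-rule on 2]
5. not b, 1   [neg-or-rule on 4]
6. not c, 1   [neg-or-rule on 4]
Accessibility: 0R1
Branch closes: b and not b both at 1.
All branches of the negation close; one closing branch shown above.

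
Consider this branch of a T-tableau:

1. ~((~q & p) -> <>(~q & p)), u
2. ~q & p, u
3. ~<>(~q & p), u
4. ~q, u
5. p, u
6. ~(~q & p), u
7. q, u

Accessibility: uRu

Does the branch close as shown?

Yes, closed

Both q and ~q appear at u.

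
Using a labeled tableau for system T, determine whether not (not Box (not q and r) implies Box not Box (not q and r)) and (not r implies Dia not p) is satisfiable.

Satisfiable

1. not (not Box (not q and r) implies Box not Box (not q and r)) and (not r implies Dia not p), w0
2. not (not Box (not q and r) implies Box not Box (not q and r)), w0
3. not r implies Dia not p, w0
4. not Box (not q and r), w0
5. not Box not Box (not q and r), w0
6. Dia not p, w0
7. not (not q and r), w1
8. not r, w1
9. Box (not q and r), w2
10. not q and r, w2
11. not q, w2
12. r, w2
13. not p, w3
Accessibility: w0Rw0, w0Rw1, w0Rw2, w0Rw3, w1Rw1, w2Rw2, w3Rw3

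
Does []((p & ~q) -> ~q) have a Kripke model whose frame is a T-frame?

Satisfiable (open branch found)

1. []((p & ~q) -> ~q), w0
2. (p & ~q) -> ~q, w0
3. ~q, w0
Accessibility: w0Rw0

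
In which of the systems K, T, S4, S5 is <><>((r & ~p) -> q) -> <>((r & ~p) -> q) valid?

S4-tableau for the negation ~(<><>((r & ~p) -> q) -> <>((r & ~p) -> q)):
1. ~(<><>((r & ~p) -> q) -> <>((r & ~p) -> q)), 0
2. <><>((r & ~p) -> q), 0
3. ~<>((r & ~p) -> q), 0
4. ~((r & ~p) -> q), 0
5. r & ~p, 0
6. ~q, 0
7. r, 0
8. ~p, 0
9. <>((r & ~p) -> q), 1
10. ~((r & ~p) -> q), 1
11. r & ~p, 1
12. ~q, 1
13. r, 1
14. ~p, 1
15. (r & ~p) -> q, 2
16. ~((r & ~p) -> q), 2
17. r & ~p, 2
18. ~q, 2
19. r, 2
20. ~p, 2
21. ~(r & ~p), 2
22. p, 2
Accessibility: 0R0, 0R1, 0R2, 1R1, 1R2, 2R2
Branch closes: p and ~p both at 2.
Every branch closes (one shown): valid in S4, hence also in S5 (every theorem of S4 is a theorem of S5).
T-tableau for the negation ~(<><>((r & ~p) -> q) -> <>((r & ~p) -> q)):
1. ~(<><>((r & ~p) -> q) -> <>((r & ~p) -> q)), 0
2. <><>((r & ~p) -> q), 0
3. ~<>((r & ~p) -> q), 0
4. ~((r & ~p) -> q), 0
5. r & ~p, 0
6. ~q, 0
7. r, 0
8. ~p, 0
9. <>((r & ~p) -> q), 1
10. ~((r & ~p) -> q), 1
11. r & ~p, 1
12. ~q, 1
13. r, 1
14. ~p, 1
15. (r & ~p) -> q, 2
16. q, 2
Accessibility: 0R0, 0R1, 1R1, 1R2, 2R2
Complete open branch: countermodel on a T-frame, so not valid in T, nor in K (the same frame is also a K-frame).

S4, S5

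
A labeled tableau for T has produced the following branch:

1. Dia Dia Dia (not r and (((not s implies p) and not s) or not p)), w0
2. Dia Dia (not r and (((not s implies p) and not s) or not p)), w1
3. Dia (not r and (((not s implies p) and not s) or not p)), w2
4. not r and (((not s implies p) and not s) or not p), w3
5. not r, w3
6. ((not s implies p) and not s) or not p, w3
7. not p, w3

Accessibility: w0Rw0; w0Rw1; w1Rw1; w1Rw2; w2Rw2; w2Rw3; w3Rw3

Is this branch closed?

No atom appears with both signs at the same world.

Not closed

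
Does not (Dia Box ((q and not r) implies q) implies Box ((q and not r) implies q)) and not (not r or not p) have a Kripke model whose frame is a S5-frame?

1. not (Dia Box ((q and not r) implies q) implies Box ((q and not r) implies q)) and not (not r or not p), w0
2. not (Dia Box ((q and not r) implies q) implies Box ((q and not r) implies q)), w0
3. not (not r or not p), w0
4. Dia Box ((q and not r) implies q), w0
5. not Box ((q and not r) implies q), w0
6. r, w0
7. p, w0
8. Box ((q and not r) implies q), w1
9. (q and not r) implies q, w0
10. (q and not r) implies q, w1
11. not (q and not r), w0
12. not (q and not r), w1
13. r, w1
14. not ((q and not r) implies q), w2
15. q and not r, w2
16. not q, w2
17. q, w2
18. not r, w2
Accessibility: w0Rw0, w0Rw1, w0Rw2, w1Rw0, w1Rw1, w1Rw2, w2Rw0, w2Rw1, w2Rw2
Branch closes: q and not q both at w2.
(One branch shown.) All branches close.

Unsatisfiable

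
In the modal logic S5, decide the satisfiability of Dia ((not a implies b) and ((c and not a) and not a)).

Satisfiable

1. Dia ((not a implies b) and ((c and not a) and not a)), w0
2. (not a implies b) and ((c and not a) and not a), w1
3. not a implies b, w1
4. (c and not a) and not a, w1
5. c and not a, w1
6. not a, w1
7. c, w1
8. b, w1
Accessibility: w0Rw0, w0Rw1, w1Rw0, w1Rw1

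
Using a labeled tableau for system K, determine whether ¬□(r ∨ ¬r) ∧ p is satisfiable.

1. ¬□(r ∨ ¬r) ∧ p, w0
2. ¬□(r ∨ ¬r), w0
3. p, w0
4. ¬(r ∨ ¬r), w1
5. ¬r, w1
6. r, w1
Accessibility: w0Rw1
Branch closes: r and ¬r both at w1.
(One branch shown.) All branches close.

No, unsatisfiable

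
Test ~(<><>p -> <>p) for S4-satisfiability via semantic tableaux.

Unsatisfiable

1. ~(<><>p -> <>p), 0
2. <><>p, 0
3. ~<>p, 0
4. ~p, 0
5. <>p, 1
6. ~p, 1
7. p, 2
8. ~p, 2
Accessibility: 0R0, 0R1, 0R2, 1R1, 1R2, 2R2
Branch closes: p and ~p both at 2.
(One branch shown.) All branches close.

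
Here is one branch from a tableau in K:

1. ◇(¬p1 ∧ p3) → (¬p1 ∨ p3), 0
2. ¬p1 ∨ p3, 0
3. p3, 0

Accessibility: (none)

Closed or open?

There is no literal clash: for every atom and world, at most one sign appears.

Not closed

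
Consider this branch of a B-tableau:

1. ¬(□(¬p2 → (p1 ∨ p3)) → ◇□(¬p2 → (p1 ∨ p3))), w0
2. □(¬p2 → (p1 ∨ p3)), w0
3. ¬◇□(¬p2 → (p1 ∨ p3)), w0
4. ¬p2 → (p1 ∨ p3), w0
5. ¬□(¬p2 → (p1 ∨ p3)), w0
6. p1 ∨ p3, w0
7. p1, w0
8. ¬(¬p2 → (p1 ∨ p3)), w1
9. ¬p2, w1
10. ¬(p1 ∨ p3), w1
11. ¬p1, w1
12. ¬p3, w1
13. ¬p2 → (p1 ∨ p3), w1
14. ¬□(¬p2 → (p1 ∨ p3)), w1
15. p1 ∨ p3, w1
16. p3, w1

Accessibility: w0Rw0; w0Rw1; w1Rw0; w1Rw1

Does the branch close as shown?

Both p3 and ¬p3 appear at w1.

Yes, closed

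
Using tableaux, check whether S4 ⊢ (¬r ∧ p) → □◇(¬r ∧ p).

Tableau for the negation ¬((¬r ∧ p) → □◇(¬r ∧ p)):
1. ¬((¬r ∧ p) → □◇(¬r ∧ p)), w0
2. ¬r ∧ p, w0
3. ¬□◇(¬r ∧ p), w0
4. ¬r, w0
5. p, w0
6. ¬◇(¬r ∧ p), w1
7. ¬(¬r ∧ p), w1
8. ¬p, w1
Accessibility: w0Rw0, w0Rw1, w1Rw1
The negation has an open branch (countermodel exists).

Invalid (countermodel exists)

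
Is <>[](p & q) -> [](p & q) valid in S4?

Tableau for the negation ~(<>[](p & q) -> [](p & q)):
1. ~(<>[](p & q) -> [](p & q)), w0
2. <>[](p & q), w0   [~->-rule on 1]
3. ~[](p & q), w0   [~->-rule on 1]
4. [](p & q), w1   [<>-rule on 2: fresh world w1, w0Rw1]
5. p & q, w1   [[]-rule on 4 via w1Rw1]
6. p, w1   [&-rule on 5]
7. q, w1   [&-rule on 5]
8. ~(p & q), w2   [~[]-rule on 3: fresh world w2, w0Rw2]
9. ~q, w2   [~&-rule on 8 (branches; this branch)]
Accessibility: w0Rw0, w0Rw1, w0Rw2, w1Rw1, w2Rw2
The negation has an open branch (countermodel exists).

Not valid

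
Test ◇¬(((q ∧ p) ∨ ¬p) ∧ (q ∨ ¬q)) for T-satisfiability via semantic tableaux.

1. ◇¬(((q ∧ p) ∨ ¬p) ∧ (q ∨ ¬q)), w0
2. ¬(((q ∧ p) ∨ ¬p) ∧ (q ∨ ¬q)), w1
3. ¬((q ∧ p) ∨ ¬p), w1
4. ¬(q ∧ p), w1
5. p, w1
6. ¬q, w1
Accessibility: w0Rw0, w0Rw1, w1Rw1

Yes, satisfiable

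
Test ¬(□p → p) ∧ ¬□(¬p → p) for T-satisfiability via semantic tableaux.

1. ¬(□p → p) ∧ ¬□(¬p → p), w0
2. ¬(□p → p), w0   [∧-rule on 1]
3. ¬□(¬p → p), w0   [∧-rule on 1]
4. □p, w0   [¬→-rule on 2]
5. ¬p, w0   [¬→-rule on 2]
6. p, w0   [□-rule on 4 via w0Rw0]
Accessibility: w0Rw0
Branch closes: p and ¬p both at w0.
Every branch closes; the branch above is one of them.

Unsatisfiable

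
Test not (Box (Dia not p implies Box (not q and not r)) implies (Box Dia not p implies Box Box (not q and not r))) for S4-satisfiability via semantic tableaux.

No, unsatisfiable

1. not (Box (Dia not p implies Box (not q and not r)) implies (Box Dia not p implies Box Box (not q and not r))), w0
2. Box (Dia not p implies Box (not q and not r)), w0   [neg-implies-rule on 1]
3. not (Box Dia not p implies Box Box (not q and not r)), w0   [neg-implies-rule on 1]
4. Box Dia not p, w0   [neg-implies-rule on 3]
5. not Box Box (not q and not r), w0   [neg-implies-rule on 3]
6. Dia not p implies Box (not q and not r), w0   [Box-rule on 2 via w0Rw0]
7. Dia not p, w0   [Box-rule on 4 via w0Rw0]
8. Box (not q and not r), w0   [implies-rule on 6 (branches; this branch)]
9. not q and not r, w0   [Box-rule on 8 via w0Rw0]
10. not q, w0   [and-rule on 9]
11. not r, w0   [and-rule on 9]
12. not Box (not q and not r), w1   [neg-Box-rule on 5: fresh world w1, w0Rw1]
13. Dia not p implies Box (not q and not r), w1   [Box-rule on 2 via w0Rw1]
14. Dia not p, w1   [Box-rule on 4 via w0Rw1]
15. not q and not r, w1   [Box-rule on 8 via w0Rw1]
16. not q, w1   [and-rule on 15]
17. not r, w1   [and-rule on 15]
18. not Dia not p, w1   [implies-rule on 13 (branches; this branch)]
19. p, w1   [neg-Dia-rule on 18 via w1Rw1]
20. not p, w2   [Dia-rule on 7: fresh world w2, w0Rw2]
21. Dia not p implies Box (not q and not r), w2   [Box-rule on 2 via w0Rw2]
22. Dia not p, w2   [Box-rule on 4 via w0Rw2]
23. not q and not r, w2   [Box-rule on 8 via w0Rw2]
24. not q, w2   [and-rule on 23]
25. not r, w2   [and-rule on 23]
26. Box (not q and not r), w2   [implies-rule on 21 (branches; this branch)]
27. not (not q and not r), w3   [neg-Box-rule on 12: fresh world w3, w1Rw3]
28. Dia not p implies Box (not q and not r), w3   [Box-rule on 2 via w0Rw3]
29. Dia not p, w3   [Box-rule on 4 via w0Rw3]
30. not q and not r, w3   [Box-rule on 8 via w0Rw3]
31. not q, w3   [and-rule on 30]
32. not r, w3   [and-rule on 30]
33. p, w3   [neg-Dia-rule on 18 via w1Rw3]
34. r, w3   [neg-and-rule on 27 (branches; this branch)]
Accessibility: w0Rw0, w0Rw1, w0Rw2, w0Rw3, w1Rw1, w1Rw3, w2Rw2, w3Rw3
Branch closes: r and not r both at w3.
All branches of the tableau close; one closing branch shown above.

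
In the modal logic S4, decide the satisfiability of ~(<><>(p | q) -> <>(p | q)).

1. ~(<><>(p | q) -> <>(p | q)), 0
2. <><>(p | q), 0   [~->-rule on 1]
3. ~<>(p | q), 0   [~->-rule on 1]
4. ~(p | q), 0   [~<>-rule on 3 via 0R0]
5. ~p, 0   [~|-rule on 4]
6. ~q, 0   [~|-rule on 4]
7. <>(p | q), 1   [<>-rule on 2: fresh world 1, 0R1]
8. ~(p | q), 1   [~<>-rule on 3 via 0R1]
9. ~p, 1   [~|-rule on 8]
10. ~q, 1   [~|-rule on 8]
11. p | q, 2   [<>-rule on 7: fresh world 2, 1R2]
12. ~(p | q), 2   [~<>-rule on 3 via 0R2]
13. ~p, 2   [~|-rule on 12]
14. ~q, 2   [~|-rule on 12]
15. q, 2   [|-rule on 11 (branches; this branch)]
Accessibility: 0R0, 0R1, 0R2, 1R1, 1R2, 2R2
Branch closes: q and ~q both at 2.
Every branch closes; the branch above is one of them.

No, unsatisfiable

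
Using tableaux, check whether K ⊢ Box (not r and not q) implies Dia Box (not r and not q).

Tableau for the negation not (Box (not r and not q) implies Dia Box (not r and not q)):
1. not (Box (not r and not q) implies Dia Box (not r and not q)), w0
2. Box (not r and not q), w0
3. not Dia Box (not r and not q), w0
The negation has an open branch (countermodel exists).

No, not valid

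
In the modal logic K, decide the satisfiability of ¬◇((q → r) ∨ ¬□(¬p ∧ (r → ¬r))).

1. ¬◇((q → r) ∨ ¬□(¬p ∧ (r → ¬r))), w0

Satisfiable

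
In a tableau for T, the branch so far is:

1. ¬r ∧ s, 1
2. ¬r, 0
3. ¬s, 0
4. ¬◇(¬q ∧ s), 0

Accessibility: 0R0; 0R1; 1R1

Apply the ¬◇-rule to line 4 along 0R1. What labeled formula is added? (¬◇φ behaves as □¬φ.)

¬◇φ behaves as □¬φ: propagate the negated body to each accessible world.

¬(¬q ∧ s), 1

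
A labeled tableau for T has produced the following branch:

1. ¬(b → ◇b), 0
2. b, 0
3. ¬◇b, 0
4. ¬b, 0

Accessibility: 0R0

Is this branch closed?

Closed

Both b and ¬b appear at 0.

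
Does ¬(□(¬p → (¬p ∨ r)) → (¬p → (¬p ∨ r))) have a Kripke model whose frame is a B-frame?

1. ¬(□(¬p → (¬p ∨ r)) → (¬p → (¬p ∨ r))), w0
2. □(¬p → (¬p ∨ r)), w0
3. ¬(¬p → (¬p ∨ r)), w0
4. ¬p, w0
5. ¬(¬p ∨ r), w0
6. p, w0
7. ¬r, w0
Accessibility: w0Rw0
Branch closes: p and ¬p both at w0.
(One branch shown.) All branches close.

Unsatisfiable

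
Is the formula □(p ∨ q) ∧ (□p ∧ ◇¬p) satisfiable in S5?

1. □(p ∨ q) ∧ (□p ∧ ◇¬p), u
2. □(p ∨ q), u
3. □p ∧ ◇¬p, u
4. □p, u
5. ◇¬p, u
6. p ∨ q, u
7. p, u
8. q, u
9. ¬p, v
10. p ∨ q, v
11. p, v
Accessibility: uRu, uRv, vRu, vRv
Branch closes: p and ¬p both at v.
All branches of the tableau close; one closing branch shown above.

Unsatisfiable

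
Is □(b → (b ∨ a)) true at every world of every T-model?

Tableau for the negation ¬□(b → (b ∨ a)):
1. ¬□(b → (b ∨ a)), w0
2. ¬(b → (b ∨ a)), w1
3. b, w1
4. ¬(b ∨ a), w1
5. ¬b, w1
6. ¬a, w1
Accessibility: w0Rw0, w0Rw1, w1Rw1
Branch closes: b and ¬b both at w1.
All branches of the negation close; one closing branch shown above.

Yes, valid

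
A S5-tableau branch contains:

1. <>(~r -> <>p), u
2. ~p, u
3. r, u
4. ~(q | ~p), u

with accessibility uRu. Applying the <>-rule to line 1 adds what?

a fresh world v with uRv, and ~r -> <>p at v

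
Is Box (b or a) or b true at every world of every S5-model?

Invalid (countermodel exists)

Tableau for the negation not (Box (b or a) or b):
1. not (Box (b or a) or b), 0
2. not Box (b or a), 0
3. not b, 0
4. not (b or a), 1
5. not b, 1
6. not a, 1
Accessibility: 0R0, 0R1, 1R0, 1R1
The negation has an open branch (countermodel exists).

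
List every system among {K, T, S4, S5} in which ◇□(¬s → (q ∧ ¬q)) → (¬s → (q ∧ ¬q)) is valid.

S5-tableau for the negation ¬(◇□(¬s → (q ∧ ¬q)) → (¬s → (q ∧ ¬q))):
1. ¬(◇□(¬s → (q ∧ ¬q)) → (¬s → (q ∧ ¬q))), 0
2. ◇□(¬s → (q ∧ ¬q)), 0   [¬→-rule on 1]
3. ¬(¬s → (q ∧ ¬q)), 0   [¬→-rule on 1]
4. ¬s, 0   [¬→-rule on 3]
5. ¬(q ∧ ¬q), 0   [¬→-rule on 3]
6. q, 0   [¬∧-rule on 5 (branches; this branch)]
7. □(¬s → (q ∧ ¬q)), 1   [◇-rule on 2: fresh world 1, 0R1]
8. ¬s → (q ∧ ¬q), 0   [□-rule on 7 via 1R0]
9. ¬s → (q ∧ ¬q), 1   [□-rule on 7 via 1R1]
10. q ∧ ¬q, 0   [→-rule on 8 (branches; this branch)]
11. ¬q, 0   [∧-rule on 10]
Accessibility: 0R0, 0R1, 1R0, 1R1
Branch closes: q and ¬q both at 0.
Every branch closes (one shown): valid in S5.
S4-tableau for the negation ¬(◇□(¬s → (q ∧ ¬q)) → (¬s → (q ∧ ¬q))):
1. ¬(◇□(¬s → (q ∧ ¬q)) → (¬s → (q ∧ ¬q))), 0
2. ◇□(¬s → (q ∧ ¬q)), 0   [¬→-rule on 1]
3. ¬(¬s → (q ∧ ¬q)), 0   [¬→-rule on 1]
4. ¬s, 0   [¬→-rule on 3]
5. ¬(q ∧ ¬q), 0   [¬→-rule on 3]
6. q, 0   [¬∧-rule on 5 (branches; this branch)]
7. □(¬s → (q ∧ ¬q)), 1   [◇-rule on 2: fresh world 1, 0R1]
8. ¬s → (q ∧ ¬q), 1   [□-rule on 7 via 1R1]
9. s, 1   [→-rule on 8 (branches; this branch)]
Accessibility: 0R0, 0R1, 1R1
Complete open branch: countermodel on an S4-frame, so not valid in S4, nor in K, T (the same frame is also a K-frame and a T-frame).

S5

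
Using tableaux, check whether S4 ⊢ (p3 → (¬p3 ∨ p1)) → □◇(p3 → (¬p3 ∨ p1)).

No, not valid

Tableau for the negation ¬((p3 → (¬p3 ∨ p1)) → □◇(p3 → (¬p3 ∨ p1))):
1. ¬((p3 → (¬p3 ∨ p1)) → □◇(p3 → (¬p3 ∨ p1))), 0
2. p3 → (¬p3 ∨ p1), 0
3. ¬□◇(p3 → (¬p3 ∨ p1)), 0
4. ¬p3 ∨ p1, 0
5. p1, 0
6. ¬◇(p3 → (¬p3 ∨ p1)), 1
7. ¬(p3 → (¬p3 ∨ p1)), 1
8. p3, 1
9. ¬(¬p3 ∨ p1), 1
10. ¬p1, 1
Accessibility: 0R0, 0R1, 1R1
The negation has an open branch (countermodel exists).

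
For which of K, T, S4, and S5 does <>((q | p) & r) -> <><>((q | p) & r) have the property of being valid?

T, S4, S5

T-tableau for the negation ~(<>((q | p) & r) -> <><>((q | p) & r)):
1. ~(<>((q | p) & r) -> <><>((q | p) & r)), w0
2. <>((q | p) & r), w0   [~->-rule on 1]
3. ~<><>((q | p) & r), w0   [~->-rule on 1]
4. ~<>((q | p) & r), w0   [~<>-rule on 3 via w0Rw0]
5. ~((q | p) & r), w0   [~<>-rule on 4 via w0Rw0]
6. ~(q | p), w0   [~&-rule on 5 (branches; this branch)]
7. ~q, w0   [~|-rule on 6]
8. ~p, w0   [~|-rule on 6]
9. (q | p) & r, w1   [<>-rule on 2: fresh world w1, w0Rw1]
10. q | p, w1   [&-rule on 9]
11. r, w1   [&-rule on 9]
12. ~<>((q | p) & r), w1   [~<>-rule on 3 via w0Rw1]
13. ~((q | p) & r), w1   [~<>-rule on 4 via w0Rw1]
14. p, w1   [|-rule on 10 (branches; this branch)]
15. ~(q | p), w1   [~&-rule on 13 (branches; this branch)]
16. ~q, w1   [~|-rule on 15]
17. ~p, w1   [~|-rule on 15]
Accessibility: w0Rw0, w0Rw1, w1Rw1
Branch closes: p and ~p both at w1.
Every branch closes (one shown): valid in T, hence also in S4, S5 (every theorem of T is a theorem of S4 and S5).
K-tableau for the negation ~(<>((q | p) & r) -> <><>((q | p) & r)):
1. ~(<>((q | p) & r) -> <><>((q | p) & r)), w0
2. <>((q | p) & r), w0   [~->-rule on 1]
3. ~<><>((q | p) & r), w0   [~->-rule on 1]
4. (q | p) & r, w1   [<>-rule on 2: fresh world w1, w0Rw1]
5. q | p, w1   [&-rule on 4]
6. r, w1   [&-rule on 4]
7. ~<>((q | p) & r), w1   [~<>-rule on 3 via w0Rw1]
8. p, w1   [|-rule on 5 (branches; this branch)]
Accessibility: w0Rw1
Complete open branch: countermodel on a K-frame, so not valid in K.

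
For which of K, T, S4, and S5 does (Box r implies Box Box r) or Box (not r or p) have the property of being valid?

T-tableau for the negation not ((Box r implies Box Box r) or Box (not r or p)):
1. not ((Box r implies Box Box r) or Box (not r or p)), w0
2. not (Box r implies Box Box r), w0   [neg-or-rule on 1]
3. not Box (not r or p), w0   [neg-or-rule on 1]
4. Box r, w0   [neg-implies-rule on 2]
5. not Box Box r, w0   [neg-implies-rule on 2]
6. r, w0   [Box-rule on 4 via w0Rw0]
7. not (not r or p), w1   [neg-Box-rule on 3: fresh world w1, w0Rw1]
8. r, w1   [neg-or-rule on 7]
9. not p, w1   [neg-or-rule on 7]
10. not Box r, w2   [neg-Box-rule on 5: fresh world w2, w0Rw2]
11. r, w2   [Box-rule on 4 via w0Rw2]
12. not r, w3   [neg-Box-rule on 10: fresh world w3, w2Rw3]
Accessibility: w0Rw0, w0Rw1, w0Rw2, w1Rw1, w2Rw2, w2Rw3, w3Rw3
Complete open branch: countermodel on a T-frame, so not valid in T, nor in K (the same frame is also a K-frame).
S4-tableau for the negation not ((Box r implies Box Box r) or Box (not r or p)):
1. not ((Box r implies Box Box r) or Box (not r or p)), w0
2. not (Box r implies Box Box r), w0   [neg-or-rule on 1]
3. not Box (not r or p), w0   [neg-or-rule on 1]
4. Box r, w0   [neg-implies-rule on 2]
5. not Box Box r, w0   [neg-implies-rule on 2]
6. r, w0   [Box-rule on 4 via w0Rw0]
7. not (not r or p), w1   [neg-Box-rule on 3: fresh world w1, w0Rw1]
8. r, w1   [neg-or-rule on 7]
9. not p, w1   [neg-or-rule on 7]
10. not Box r, w2   [neg-Box-rule on 5: fresh world w2, w0Rw2]
11. r, w2   [Box-rule on 4 via w0Rw2]
12. not r, w3   [neg-Box-rule on 10: fresh world w3, w2Rw3]
13. r, w3   [Box-rule on 4 via w0Rw3]
Accessibility: w0Rw0, w0Rw1, w0Rw2, w0Rw3, w1Rw1, w2Rw2, w2Rw3, w3Rw3
Branch closes: r and not r both at w3.
Every branch closes (one shown): valid in S4, hence also in S5 (every theorem of S4 is a theorem of S5).

S4, S5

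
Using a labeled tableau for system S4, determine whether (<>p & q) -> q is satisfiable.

1. (<>p & q) -> q, w0
2. q, w0
Accessibility: w0Rw0

Satisfiable (open branch found)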